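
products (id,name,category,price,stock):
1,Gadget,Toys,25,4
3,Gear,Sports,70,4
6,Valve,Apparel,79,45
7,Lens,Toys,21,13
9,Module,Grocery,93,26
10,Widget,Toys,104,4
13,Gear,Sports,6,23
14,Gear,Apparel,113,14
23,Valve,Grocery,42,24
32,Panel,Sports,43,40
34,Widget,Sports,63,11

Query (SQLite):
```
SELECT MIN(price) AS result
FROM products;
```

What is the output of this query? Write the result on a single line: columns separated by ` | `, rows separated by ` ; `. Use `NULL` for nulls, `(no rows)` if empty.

6

All price values: [25, 70, 79, 21, 93, 104, 6, 113, 42, 43, 63].
MIN of non-NULL values = 6.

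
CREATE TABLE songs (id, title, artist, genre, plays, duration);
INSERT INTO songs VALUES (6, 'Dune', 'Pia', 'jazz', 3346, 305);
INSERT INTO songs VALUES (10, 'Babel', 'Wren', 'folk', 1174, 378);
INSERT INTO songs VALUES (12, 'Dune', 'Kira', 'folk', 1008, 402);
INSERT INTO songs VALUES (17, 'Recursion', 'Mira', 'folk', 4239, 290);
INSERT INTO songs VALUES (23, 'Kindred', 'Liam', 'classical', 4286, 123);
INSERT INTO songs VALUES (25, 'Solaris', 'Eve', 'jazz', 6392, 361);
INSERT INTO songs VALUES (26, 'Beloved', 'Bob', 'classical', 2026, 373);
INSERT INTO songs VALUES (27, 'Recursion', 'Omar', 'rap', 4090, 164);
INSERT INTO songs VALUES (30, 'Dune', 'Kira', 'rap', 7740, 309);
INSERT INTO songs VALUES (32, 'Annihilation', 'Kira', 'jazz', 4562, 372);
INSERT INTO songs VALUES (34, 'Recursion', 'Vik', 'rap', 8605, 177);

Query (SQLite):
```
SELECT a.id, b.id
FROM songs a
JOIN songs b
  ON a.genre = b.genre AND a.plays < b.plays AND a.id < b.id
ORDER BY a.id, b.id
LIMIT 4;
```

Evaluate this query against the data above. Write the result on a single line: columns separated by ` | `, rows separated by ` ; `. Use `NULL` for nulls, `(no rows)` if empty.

Pairs (a,b) with same genre, a.plays < b.plays, a.id < b.id.
genre groups: classical:{23,26} folk:{10,12,17} jazz:{6,25,32} rap:{27,30,34}
Ordered by (a.id, b.id); first 4.

6 | 25 ; 6 | 32 ; 10 | 17 ; 12 | 17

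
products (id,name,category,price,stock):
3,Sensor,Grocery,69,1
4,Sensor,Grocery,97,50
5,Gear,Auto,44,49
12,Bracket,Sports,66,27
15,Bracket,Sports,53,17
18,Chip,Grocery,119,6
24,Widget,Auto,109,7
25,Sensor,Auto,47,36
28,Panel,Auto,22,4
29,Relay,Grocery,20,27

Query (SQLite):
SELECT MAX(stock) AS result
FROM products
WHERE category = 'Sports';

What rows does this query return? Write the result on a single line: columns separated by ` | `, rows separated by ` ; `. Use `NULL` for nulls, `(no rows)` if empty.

27

Rows where category='Sports' → stock values: [27, 17].
MAX of non-NULL values = 27.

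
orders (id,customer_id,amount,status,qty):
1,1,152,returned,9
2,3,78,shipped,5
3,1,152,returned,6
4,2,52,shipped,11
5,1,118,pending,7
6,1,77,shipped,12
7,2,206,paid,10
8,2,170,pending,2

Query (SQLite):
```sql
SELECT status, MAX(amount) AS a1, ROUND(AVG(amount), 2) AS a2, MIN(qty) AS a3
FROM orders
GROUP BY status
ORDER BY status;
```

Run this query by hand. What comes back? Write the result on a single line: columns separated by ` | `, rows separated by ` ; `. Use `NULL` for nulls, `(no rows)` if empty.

paid | 206 | 206 | 10 ; pending | 170 | 144 | 2 ; returned | 152 | 152 | 6 ; shipped | 78 | 69 | 5

Group orders by status.
Per group compute: MAX(amount), ROUND(AVG(amount), 2), MIN(qty).
  paid: ids {7} → MAX(amount)=206, ROUND(AVG(amount), 2)=206, MIN(qty)=10
  pending: ids {5, 8} → MAX(amount)=170, ROUND(AVG(amount), 2)=144, MIN(qty)=2
  returned: ids {1, 3} → MAX(amount)=152, ROUND(AVG(amount), 2)=152, MIN(qty)=6
  shipped: ids {2, 4, 6} → MAX(amount)=78, ROUND(AVG(amount), 2)=69, MIN(qty)=5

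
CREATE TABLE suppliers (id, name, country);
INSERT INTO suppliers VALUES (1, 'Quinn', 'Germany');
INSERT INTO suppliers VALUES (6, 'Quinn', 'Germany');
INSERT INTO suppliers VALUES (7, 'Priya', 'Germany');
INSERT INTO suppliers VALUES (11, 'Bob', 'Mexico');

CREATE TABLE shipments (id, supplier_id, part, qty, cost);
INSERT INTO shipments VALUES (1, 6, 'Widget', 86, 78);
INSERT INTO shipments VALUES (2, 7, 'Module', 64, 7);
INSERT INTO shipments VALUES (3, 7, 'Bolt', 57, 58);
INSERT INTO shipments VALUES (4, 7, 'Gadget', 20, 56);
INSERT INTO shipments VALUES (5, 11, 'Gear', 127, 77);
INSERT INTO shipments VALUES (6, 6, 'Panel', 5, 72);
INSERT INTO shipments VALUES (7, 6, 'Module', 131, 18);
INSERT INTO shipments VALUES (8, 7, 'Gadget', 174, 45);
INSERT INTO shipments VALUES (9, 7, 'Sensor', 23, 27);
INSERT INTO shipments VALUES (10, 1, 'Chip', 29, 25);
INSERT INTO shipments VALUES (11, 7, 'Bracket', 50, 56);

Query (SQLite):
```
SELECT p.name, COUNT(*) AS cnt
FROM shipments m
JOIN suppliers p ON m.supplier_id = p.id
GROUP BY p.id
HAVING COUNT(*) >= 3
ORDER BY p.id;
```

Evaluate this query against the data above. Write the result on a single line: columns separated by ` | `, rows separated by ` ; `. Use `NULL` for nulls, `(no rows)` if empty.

Join each shipments row to its suppliers via supplier_id.
Group joined rows by suppliers.id; compute COUNT(*) per group.
HAVING: keep groups with count ≥ 3.
  1: ids {10} → COUNT(*)=1
  6: ids {1, 6, 7} → COUNT(*)=3
  7: ids {2, 3, 4, 8, 9, 11} → COUNT(*)=6
  11: ids {5} → COUNT(*)=1

Quinn | 3 ; Priya | 6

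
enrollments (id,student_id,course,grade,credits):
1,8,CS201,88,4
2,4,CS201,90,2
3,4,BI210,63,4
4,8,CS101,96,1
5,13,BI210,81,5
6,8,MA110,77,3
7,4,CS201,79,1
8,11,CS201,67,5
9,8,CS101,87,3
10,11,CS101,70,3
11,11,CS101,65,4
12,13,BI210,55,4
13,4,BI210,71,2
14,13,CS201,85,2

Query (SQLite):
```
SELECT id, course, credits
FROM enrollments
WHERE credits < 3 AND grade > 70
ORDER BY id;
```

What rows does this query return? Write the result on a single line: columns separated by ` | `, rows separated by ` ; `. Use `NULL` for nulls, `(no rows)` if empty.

credits < 3: ids {2, 4, 7, 13, 14}
grade > 70: ids {1, 2, 4, 5, 6, 7, 9, 13, 14}
Combine with AND.

2 | CS201 | 2 ; 4 | CS101 | 1 ; 7 | CS201 | 1 ; 13 | BI210 | 2 ; 14 | CS201 | 2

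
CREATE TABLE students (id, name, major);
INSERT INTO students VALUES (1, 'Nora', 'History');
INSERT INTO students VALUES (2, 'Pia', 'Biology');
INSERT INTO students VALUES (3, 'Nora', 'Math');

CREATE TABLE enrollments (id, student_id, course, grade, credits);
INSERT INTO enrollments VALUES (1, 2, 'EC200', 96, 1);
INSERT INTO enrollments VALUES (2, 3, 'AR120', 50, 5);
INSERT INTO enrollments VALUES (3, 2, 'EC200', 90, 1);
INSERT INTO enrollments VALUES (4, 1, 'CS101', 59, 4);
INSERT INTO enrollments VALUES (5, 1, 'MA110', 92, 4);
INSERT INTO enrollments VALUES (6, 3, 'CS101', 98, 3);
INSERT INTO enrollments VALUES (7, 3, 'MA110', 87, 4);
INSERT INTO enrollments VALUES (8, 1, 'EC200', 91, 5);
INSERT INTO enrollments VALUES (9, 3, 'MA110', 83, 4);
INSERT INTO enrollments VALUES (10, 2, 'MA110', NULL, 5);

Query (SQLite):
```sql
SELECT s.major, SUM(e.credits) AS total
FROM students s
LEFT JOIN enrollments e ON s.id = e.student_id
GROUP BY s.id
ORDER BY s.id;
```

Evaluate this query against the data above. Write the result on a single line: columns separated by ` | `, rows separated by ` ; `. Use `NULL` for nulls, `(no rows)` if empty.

History | 13 ; Biology | 7 ; Math | 16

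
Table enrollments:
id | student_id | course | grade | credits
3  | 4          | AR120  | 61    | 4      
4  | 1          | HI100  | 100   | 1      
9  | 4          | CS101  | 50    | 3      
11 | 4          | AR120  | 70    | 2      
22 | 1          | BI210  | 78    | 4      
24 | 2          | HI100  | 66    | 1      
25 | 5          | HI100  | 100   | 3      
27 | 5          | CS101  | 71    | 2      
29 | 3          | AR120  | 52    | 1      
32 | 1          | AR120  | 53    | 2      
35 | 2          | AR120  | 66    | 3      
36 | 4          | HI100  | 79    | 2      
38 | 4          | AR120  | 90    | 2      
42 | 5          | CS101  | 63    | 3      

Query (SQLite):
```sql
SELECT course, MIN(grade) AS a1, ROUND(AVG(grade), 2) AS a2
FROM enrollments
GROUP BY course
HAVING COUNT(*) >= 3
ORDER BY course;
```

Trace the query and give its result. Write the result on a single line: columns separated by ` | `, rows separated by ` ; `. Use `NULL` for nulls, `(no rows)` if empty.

AR120 | 52 | 65.33 ; CS101 | 50 | 61.33 ; HI100 | 66 | 86.25

Group enrollments by course.
Per group compute: MIN(grade), ROUND(AVG(grade), 2).
HAVING: drop groups with fewer than 3 rows.
  AR120: ids {3, 11, 29, 32, 35, 38} → MIN(grade)=52, ROUND(AVG(grade), 2)=65.33
  BI210: ids {22} → MIN(grade)=78, ROUND(AVG(grade), 2)=78
  CS101: ids {9, 27, 42} → MIN(grade)=50, ROUND(AVG(grade), 2)=61.33
  HI100: ids {4, 24, 25, 36} → MIN(grade)=66, ROUND(AVG(grade), 2)=86.25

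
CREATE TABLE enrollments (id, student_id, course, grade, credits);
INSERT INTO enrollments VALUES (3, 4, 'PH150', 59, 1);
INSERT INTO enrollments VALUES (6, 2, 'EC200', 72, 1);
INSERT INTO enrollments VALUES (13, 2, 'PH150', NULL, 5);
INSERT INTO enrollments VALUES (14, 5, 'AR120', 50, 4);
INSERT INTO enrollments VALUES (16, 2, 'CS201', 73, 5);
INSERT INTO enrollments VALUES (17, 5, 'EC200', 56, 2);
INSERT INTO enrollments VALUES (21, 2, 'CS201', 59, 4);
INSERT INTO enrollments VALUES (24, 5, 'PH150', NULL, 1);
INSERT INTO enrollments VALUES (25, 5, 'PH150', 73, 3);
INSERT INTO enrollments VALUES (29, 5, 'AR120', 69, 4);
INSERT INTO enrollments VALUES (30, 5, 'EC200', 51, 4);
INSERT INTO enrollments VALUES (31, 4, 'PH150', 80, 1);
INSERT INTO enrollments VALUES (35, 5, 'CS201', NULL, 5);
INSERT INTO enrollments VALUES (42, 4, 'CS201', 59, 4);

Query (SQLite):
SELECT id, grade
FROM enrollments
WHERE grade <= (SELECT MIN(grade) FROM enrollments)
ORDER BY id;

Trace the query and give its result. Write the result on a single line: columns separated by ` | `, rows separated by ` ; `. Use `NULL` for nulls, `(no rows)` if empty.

Scalar subquery: MIN(grade) over all enrollments rows = 50.
Keep rows where grade <= that value.

14 | 50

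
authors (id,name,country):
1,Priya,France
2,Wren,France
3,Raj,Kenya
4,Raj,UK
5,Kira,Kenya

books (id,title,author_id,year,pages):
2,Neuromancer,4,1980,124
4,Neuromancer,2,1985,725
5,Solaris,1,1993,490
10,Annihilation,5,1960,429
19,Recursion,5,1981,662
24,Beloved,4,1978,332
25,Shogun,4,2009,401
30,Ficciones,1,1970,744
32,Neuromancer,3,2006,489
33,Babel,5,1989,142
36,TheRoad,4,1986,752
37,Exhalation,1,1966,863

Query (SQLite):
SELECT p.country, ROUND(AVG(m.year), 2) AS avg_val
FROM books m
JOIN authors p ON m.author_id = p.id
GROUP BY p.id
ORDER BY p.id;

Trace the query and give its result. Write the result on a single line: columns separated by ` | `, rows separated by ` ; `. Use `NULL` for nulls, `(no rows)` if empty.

France | 1976.33 ; France | 1985 ; Kenya | 2006 ; UK | 1988.25 ; Kenya | 1976.67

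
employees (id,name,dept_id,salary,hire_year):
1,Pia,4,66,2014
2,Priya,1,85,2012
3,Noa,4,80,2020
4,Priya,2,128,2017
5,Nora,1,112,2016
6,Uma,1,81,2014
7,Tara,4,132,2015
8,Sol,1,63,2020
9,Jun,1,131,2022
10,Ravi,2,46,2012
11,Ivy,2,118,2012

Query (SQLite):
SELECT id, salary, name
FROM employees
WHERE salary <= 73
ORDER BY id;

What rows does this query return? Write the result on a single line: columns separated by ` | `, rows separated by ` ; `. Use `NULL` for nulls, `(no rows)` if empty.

1 | 66 | Pia ; 8 | 63 | Sol ; 10 | 46 | Ravi

salary <= 73: ids {1, 8, 10}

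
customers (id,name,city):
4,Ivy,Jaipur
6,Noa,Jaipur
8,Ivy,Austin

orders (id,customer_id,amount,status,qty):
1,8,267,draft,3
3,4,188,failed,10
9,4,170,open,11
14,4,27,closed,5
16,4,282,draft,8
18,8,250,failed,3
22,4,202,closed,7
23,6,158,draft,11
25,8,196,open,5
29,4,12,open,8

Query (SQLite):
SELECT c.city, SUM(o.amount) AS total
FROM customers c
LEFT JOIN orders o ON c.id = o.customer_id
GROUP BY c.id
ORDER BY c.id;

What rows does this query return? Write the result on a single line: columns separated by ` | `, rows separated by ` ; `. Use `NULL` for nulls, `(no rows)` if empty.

Jaipur | 881 ; Jaipur | 158 ; Austin | 713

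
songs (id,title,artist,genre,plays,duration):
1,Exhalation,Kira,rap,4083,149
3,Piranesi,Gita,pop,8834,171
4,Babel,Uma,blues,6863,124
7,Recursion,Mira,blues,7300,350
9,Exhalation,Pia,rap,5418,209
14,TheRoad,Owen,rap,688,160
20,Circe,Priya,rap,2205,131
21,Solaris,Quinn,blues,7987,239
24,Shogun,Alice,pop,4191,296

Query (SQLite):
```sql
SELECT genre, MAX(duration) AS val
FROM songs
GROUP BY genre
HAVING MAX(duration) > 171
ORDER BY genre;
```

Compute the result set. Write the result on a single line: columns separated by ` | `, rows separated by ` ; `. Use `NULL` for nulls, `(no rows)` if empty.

Partition songs by genre; compute MAX(duration) within each group.
HAVING: keep groups where MAX(duration) > 171.
  blues: ids {4, 7, 21} → MAX(duration)=350
  pop: ids {3, 24} → MAX(duration)=296
  rap: ids {1, 9, 14, 20} → MAX(duration)=209

blues | 350 ; pop | 296 ; rap | 209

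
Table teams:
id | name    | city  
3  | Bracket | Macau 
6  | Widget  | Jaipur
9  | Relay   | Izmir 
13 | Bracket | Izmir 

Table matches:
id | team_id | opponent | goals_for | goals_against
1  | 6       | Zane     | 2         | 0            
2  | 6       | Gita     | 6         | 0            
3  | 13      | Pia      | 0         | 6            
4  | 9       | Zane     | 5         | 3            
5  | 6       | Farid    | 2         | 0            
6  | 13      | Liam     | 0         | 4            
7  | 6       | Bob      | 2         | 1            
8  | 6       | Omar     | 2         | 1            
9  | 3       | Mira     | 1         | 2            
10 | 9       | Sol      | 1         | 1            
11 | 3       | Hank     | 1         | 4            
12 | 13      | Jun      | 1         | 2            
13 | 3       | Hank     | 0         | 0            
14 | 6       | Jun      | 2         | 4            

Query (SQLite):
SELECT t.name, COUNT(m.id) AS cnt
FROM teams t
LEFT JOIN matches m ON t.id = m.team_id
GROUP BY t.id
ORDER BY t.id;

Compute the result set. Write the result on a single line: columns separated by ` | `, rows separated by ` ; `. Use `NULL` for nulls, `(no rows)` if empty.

Bracket | 3 ; Widget | 6 ; Relay | 2 ; Bracket | 3

LEFT JOIN keeps every teams row; unmatched ones get NULL for matches columns.
Group by teams.id and compute COUNT(m.id). COUNT(col) of an all-NULL group is 0.
  3: ids {9, 11, 13} → COUNT(m.id)=3
  6: ids {1, 2, 5, 7, 8, 14} → COUNT(m.id)=6
  9: ids {4, 10} → COUNT(m.id)=2
  13: ids {3, 6, 12} → COUNT(m.id)=3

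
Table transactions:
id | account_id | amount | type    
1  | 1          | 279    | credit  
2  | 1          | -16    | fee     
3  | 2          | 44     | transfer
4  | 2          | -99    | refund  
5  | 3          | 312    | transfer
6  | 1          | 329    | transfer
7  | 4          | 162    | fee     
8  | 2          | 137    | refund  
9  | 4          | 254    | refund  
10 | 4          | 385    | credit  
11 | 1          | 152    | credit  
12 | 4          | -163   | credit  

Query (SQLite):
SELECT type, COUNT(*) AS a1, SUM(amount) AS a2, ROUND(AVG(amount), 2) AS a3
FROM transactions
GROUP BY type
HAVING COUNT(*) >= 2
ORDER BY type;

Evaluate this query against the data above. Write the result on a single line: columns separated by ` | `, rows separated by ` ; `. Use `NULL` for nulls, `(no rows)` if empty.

credit | 4 | 653 | 163.25 ; fee | 2 | 146 | 73 ; refund | 3 | 292 | 97.33 ; transfer | 3 | 685 | 228.33

Group transactions by type.
Per group compute: COUNT(*), SUM(amount), ROUND(AVG(amount), 2).
HAVING: drop groups with fewer than 2 rows.
  credit: ids {1, 10, 11, 12} → COUNT(*)=4, SUM(amount)=653, ROUND(AVG(amount), 2)=163.25
  fee: ids {2, 7} → COUNT(*)=2, SUM(amount)=146, ROUND(AVG(amount), 2)=73
  refund: ids {4, 8, 9} → COUNT(*)=3, SUM(amount)=292, ROUND(AVG(amount), 2)=97.33
  transfer: ids {3, 5, 6} → COUNT(*)=3, SUM(amount)=685, ROUND(AVG(amount), 2)=228.33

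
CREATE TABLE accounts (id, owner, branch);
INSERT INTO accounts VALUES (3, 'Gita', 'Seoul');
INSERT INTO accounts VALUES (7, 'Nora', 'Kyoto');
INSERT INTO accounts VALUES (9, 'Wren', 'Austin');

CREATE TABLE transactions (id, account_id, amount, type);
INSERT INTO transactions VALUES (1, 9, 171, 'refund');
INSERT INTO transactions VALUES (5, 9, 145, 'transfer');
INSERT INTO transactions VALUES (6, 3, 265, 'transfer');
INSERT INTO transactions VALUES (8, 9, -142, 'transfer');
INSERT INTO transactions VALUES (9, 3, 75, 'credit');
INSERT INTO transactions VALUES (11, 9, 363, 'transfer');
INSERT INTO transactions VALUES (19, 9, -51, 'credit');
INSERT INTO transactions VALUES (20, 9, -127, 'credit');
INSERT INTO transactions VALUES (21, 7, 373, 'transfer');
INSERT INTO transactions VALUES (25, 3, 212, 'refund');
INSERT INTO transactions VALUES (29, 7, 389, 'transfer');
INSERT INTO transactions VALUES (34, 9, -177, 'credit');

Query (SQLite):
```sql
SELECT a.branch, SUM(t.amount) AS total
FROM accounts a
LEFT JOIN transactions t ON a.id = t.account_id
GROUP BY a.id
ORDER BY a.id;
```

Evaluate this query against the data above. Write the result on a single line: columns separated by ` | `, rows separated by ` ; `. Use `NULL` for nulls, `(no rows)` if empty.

Seoul | 552 ; Kyoto | 762 ; Austin | 182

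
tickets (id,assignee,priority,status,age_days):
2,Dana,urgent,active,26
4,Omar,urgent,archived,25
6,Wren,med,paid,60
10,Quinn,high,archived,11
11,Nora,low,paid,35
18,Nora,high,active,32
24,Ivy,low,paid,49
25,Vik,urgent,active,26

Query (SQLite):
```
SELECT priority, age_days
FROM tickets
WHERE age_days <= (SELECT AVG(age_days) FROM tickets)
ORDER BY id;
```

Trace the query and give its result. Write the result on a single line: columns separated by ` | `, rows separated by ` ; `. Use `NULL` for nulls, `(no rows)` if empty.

urgent | 26 ; urgent | 25 ; high | 11 ; high | 32 ; urgent | 26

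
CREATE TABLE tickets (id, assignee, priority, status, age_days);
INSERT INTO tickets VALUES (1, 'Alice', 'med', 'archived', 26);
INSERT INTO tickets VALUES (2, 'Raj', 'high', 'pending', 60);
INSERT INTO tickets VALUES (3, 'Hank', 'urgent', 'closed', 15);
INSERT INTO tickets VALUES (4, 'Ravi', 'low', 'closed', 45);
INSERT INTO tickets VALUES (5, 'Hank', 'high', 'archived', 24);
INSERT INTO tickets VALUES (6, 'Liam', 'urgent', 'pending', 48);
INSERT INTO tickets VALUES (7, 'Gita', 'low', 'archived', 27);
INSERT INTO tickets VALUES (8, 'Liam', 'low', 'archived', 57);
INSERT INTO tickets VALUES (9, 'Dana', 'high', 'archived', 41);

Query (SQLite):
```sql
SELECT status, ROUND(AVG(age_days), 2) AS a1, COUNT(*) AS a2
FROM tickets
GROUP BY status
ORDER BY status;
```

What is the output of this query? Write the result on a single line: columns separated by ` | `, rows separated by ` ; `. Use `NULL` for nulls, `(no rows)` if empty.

Group tickets by status.
Per group compute: ROUND(AVG(age_days), 2), COUNT(*).
  archived: ids {1, 5, 7, 8, 9} → ROUND(AVG(age_days), 2)=35, COUNT(*)=5
  closed: ids {3, 4} → ROUND(AVG(age_days), 2)=30, COUNT(*)=2
  pending: ids {2, 6} → ROUND(AVG(age_days), 2)=54, COUNT(*)=2

archived | 35 | 5 ; closed | 30 | 2 ; pending | 54 | 2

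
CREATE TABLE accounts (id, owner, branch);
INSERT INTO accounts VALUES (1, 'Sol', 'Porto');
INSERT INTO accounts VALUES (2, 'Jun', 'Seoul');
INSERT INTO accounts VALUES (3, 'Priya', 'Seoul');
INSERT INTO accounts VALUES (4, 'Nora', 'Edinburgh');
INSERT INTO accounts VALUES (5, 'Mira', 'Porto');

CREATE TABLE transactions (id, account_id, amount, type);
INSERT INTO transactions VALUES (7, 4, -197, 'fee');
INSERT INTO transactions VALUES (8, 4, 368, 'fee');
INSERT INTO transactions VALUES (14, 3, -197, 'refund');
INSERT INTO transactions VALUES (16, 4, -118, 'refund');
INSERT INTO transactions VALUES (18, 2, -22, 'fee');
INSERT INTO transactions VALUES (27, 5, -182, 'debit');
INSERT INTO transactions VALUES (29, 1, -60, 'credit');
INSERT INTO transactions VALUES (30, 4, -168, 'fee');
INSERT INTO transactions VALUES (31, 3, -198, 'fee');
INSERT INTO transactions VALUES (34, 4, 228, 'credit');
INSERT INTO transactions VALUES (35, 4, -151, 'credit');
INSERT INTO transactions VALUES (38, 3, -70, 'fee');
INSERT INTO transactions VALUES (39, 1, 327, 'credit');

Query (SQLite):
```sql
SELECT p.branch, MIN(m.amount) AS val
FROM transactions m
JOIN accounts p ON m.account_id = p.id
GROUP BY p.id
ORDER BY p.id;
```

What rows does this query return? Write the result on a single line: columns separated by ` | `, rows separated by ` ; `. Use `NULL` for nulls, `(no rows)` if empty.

Join each transactions row to its accounts via account_id.
Group joined rows by accounts.id; compute MIN(m.amount) per group.
  1: ids {29, 39} → MIN(m.amount)=-60
  2: ids {18} → MIN(m.amount)=-22
  3: ids {14, 31, 38} → MIN(m.amount)=-198
  4: ids {7, 8, 16, 30, 34, 35} → MIN(m.amount)=-197
  5: ids {27} → MIN(m.amount)=-182

Porto | -60 ; Seoul | -22 ; Seoul | -198 ; Edinburgh | -197 ; Porto | -182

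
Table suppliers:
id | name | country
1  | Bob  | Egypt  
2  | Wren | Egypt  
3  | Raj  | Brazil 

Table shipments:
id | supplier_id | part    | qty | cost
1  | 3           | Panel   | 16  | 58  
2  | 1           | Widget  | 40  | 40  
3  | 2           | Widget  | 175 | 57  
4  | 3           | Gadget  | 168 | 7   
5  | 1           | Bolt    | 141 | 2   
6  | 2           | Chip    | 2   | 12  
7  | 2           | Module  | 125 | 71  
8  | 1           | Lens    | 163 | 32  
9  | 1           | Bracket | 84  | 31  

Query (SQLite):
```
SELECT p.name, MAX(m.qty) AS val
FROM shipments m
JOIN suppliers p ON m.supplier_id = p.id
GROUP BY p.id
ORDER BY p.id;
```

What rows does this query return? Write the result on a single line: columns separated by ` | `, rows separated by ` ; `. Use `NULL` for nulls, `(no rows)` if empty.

Bob | 163 ; Wren | 175 ; Raj | 168

Join each shipments row to its suppliers via supplier_id.
Group joined rows by suppliers.id; compute MAX(m.qty) per group.
  1: ids {2, 5, 8, 9} → MAX(m.qty)=163
  2: ids {3, 6, 7} → MAX(m.qty)=175
  3: ids {1, 4} → MAX(m.qty)=168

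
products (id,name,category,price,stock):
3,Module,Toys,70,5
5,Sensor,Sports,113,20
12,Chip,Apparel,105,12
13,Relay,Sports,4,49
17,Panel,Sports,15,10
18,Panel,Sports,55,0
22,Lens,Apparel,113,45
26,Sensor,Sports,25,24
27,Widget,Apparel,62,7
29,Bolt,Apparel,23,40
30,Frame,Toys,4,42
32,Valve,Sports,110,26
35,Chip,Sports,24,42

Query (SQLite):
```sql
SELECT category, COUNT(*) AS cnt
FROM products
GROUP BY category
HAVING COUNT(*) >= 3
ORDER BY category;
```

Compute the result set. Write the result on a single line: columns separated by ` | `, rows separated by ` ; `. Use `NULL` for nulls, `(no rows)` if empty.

Apparel | 4 ; Sports | 7

Partition products by category; compute COUNT(*) within each group.
HAVING: keep groups with count ≥ 3.
  Apparel: ids {12, 22, 27, 29} → COUNT(*)=4
  Sports: ids {5, 13, 17, 18, 26, 32, 35} → COUNT(*)=7
  Toys: ids {3, 30} → COUNT(*)=2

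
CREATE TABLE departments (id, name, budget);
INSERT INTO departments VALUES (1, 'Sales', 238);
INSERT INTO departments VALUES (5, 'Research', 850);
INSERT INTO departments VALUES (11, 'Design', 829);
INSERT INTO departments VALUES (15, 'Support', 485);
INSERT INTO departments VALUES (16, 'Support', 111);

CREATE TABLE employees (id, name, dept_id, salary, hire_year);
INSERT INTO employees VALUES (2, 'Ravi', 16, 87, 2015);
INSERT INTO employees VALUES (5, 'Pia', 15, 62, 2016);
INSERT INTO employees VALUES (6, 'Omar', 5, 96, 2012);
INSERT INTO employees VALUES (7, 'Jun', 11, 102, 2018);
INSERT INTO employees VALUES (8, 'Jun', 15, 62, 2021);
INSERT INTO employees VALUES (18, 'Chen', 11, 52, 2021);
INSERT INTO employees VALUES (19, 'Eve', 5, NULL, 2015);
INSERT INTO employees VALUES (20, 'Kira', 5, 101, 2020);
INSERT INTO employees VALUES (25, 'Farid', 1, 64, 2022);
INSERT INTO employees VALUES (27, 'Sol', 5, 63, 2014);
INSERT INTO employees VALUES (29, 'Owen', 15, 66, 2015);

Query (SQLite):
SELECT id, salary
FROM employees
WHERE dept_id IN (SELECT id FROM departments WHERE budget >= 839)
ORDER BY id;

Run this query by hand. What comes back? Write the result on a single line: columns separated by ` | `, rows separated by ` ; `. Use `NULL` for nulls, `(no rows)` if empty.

Inner query: departments.id where budget >= 839.
Outer: keep employees rows whose dept_id is in that set.
Inner query → {5}

6 | 96 ; 19 | NULL ; 20 | 101 ; 27 | 63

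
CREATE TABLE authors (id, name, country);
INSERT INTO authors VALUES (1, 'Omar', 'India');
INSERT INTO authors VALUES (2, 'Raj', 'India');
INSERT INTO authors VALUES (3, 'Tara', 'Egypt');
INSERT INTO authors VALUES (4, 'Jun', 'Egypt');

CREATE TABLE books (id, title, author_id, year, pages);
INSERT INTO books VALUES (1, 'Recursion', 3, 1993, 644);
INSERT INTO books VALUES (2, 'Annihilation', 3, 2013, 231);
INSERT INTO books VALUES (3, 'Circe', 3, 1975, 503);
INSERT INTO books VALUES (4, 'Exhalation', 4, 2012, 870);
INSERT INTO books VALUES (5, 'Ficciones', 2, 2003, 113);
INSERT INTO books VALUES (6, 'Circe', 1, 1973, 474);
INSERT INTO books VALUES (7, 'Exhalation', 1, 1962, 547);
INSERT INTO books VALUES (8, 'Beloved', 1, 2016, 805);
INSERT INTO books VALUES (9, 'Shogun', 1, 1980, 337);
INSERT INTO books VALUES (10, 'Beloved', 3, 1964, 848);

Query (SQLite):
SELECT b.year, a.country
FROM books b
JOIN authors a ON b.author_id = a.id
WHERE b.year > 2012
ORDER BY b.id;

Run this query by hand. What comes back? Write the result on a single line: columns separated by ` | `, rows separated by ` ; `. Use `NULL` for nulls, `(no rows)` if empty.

Each books row matches the authors row where author_id = authors.id.
Then keep rows with b.year > 2012.

2013 | Egypt ; 2016 | India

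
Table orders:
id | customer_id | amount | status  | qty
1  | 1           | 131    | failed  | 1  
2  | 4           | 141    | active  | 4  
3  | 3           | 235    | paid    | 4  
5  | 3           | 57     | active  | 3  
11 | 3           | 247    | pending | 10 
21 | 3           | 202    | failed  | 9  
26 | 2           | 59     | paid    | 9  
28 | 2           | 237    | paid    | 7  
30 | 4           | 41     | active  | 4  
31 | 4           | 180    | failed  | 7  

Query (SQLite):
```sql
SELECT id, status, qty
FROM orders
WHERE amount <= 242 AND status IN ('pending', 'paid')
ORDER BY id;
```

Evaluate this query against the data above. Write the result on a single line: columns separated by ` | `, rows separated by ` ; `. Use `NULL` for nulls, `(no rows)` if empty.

3 | paid | 4 ; 26 | paid | 9 ; 28 | paid | 7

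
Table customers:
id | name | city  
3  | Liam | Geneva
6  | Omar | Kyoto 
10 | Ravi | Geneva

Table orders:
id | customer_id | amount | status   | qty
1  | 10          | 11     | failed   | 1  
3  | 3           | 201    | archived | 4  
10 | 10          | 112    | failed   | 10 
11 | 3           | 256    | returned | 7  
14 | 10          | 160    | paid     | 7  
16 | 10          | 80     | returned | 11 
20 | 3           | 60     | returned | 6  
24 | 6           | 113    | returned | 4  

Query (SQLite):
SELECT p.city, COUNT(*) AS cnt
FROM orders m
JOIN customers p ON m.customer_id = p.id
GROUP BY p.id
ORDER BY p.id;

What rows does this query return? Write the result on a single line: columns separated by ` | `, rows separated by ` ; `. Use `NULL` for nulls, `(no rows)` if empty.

Geneva | 3 ; Kyoto | 1 ; Geneva | 4

Join each orders row to its customers via customer_id.
Group joined rows by customers.id; compute COUNT(*) per group.
  3: ids {3, 11, 20} → COUNT(*)=3
  6: ids {24} → COUNT(*)=1
  10: ids {1, 10, 14, 16} → COUNT(*)=4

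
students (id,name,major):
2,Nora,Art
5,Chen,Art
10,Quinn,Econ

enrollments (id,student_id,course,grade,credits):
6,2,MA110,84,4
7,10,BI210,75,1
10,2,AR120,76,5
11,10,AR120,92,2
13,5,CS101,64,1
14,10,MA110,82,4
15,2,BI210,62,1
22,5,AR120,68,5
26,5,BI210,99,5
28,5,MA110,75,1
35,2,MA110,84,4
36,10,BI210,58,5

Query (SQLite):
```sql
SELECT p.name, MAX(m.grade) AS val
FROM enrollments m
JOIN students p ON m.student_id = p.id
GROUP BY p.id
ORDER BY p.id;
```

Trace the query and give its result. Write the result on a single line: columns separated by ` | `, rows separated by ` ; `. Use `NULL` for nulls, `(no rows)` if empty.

Nora | 84 ; Chen | 99 ; Quinn | 92

Join each enrollments row to its students via student_id.
Group joined rows by students.id; compute MAX(m.grade) per group.
  2: ids {6, 10, 15, 35} → MAX(m.grade)=84
  5: ids {13, 22, 26, 28} → MAX(m.grade)=99
  10: ids {7, 11, 14, 36} → MAX(m.grade)=92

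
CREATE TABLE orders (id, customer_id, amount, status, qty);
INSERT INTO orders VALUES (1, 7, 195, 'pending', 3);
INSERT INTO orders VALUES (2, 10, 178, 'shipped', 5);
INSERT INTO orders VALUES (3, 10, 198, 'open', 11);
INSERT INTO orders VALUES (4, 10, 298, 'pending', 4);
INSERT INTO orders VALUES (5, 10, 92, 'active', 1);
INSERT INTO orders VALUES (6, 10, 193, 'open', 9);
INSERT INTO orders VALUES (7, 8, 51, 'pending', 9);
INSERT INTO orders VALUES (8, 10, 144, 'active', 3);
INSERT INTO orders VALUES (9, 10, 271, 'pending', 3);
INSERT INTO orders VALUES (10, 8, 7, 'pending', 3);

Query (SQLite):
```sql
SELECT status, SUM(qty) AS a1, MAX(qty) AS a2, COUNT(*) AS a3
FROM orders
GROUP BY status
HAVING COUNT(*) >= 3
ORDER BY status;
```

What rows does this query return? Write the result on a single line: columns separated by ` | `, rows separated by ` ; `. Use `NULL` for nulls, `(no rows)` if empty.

pending | 22 | 9 | 5

Group orders by status.
Per group compute: SUM(qty), MAX(qty), COUNT(*).
HAVING: drop groups with fewer than 3 rows.
  active: ids {5, 8} → SUM(qty)=4, MAX(qty)=3, COUNT(*)=2
  open: ids {3, 6} → SUM(qty)=20, MAX(qty)=11, COUNT(*)=2
  pending: ids {1, 4, 7, 9, 10} → SUM(qty)=22, MAX(qty)=9, COUNT(*)=5
  shipped: ids {2} → SUM(qty)=5, MAX(qty)=5, COUNT(*)=1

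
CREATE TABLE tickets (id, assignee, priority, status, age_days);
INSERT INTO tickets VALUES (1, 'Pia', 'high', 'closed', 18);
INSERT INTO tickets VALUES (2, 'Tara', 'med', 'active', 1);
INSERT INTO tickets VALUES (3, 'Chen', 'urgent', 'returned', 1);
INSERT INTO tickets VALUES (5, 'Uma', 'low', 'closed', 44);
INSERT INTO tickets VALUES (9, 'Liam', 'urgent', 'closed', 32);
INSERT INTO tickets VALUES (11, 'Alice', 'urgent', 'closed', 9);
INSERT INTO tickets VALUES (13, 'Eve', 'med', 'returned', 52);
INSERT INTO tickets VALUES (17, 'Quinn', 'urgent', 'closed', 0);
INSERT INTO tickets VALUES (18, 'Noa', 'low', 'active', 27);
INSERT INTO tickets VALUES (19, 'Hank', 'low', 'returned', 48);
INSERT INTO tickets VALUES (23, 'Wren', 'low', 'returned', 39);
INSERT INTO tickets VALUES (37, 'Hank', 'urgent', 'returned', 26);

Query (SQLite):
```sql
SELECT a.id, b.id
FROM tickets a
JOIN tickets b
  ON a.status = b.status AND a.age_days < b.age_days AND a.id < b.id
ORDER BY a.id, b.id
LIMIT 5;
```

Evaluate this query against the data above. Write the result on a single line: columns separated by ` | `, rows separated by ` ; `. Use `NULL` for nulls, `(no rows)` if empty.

Pairs (a,b) with same status, a.age_days < b.age_days, a.id < b.id.
status groups: active:{2,18} closed:{1,5,9,11,17} returned:{3,13,19,23,37}
Ordered by (a.id, b.id); first 5.

1 | 5 ; 1 | 9 ; 2 | 18 ; 3 | 13 ; 3 | 19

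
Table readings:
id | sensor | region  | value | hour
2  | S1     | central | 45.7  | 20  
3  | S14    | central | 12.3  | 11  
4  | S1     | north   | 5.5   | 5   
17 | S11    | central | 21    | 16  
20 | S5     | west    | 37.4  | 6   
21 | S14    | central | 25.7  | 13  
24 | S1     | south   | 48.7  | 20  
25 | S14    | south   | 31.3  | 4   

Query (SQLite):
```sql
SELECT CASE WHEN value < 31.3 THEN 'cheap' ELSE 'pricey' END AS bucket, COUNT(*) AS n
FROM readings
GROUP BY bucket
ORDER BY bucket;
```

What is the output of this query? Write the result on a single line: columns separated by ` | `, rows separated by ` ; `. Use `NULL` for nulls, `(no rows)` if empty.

Bucket rows by value < 31.3 → 'cheap' else 'pricey'; count each bucket.

cheap | 4 ; pricey | 4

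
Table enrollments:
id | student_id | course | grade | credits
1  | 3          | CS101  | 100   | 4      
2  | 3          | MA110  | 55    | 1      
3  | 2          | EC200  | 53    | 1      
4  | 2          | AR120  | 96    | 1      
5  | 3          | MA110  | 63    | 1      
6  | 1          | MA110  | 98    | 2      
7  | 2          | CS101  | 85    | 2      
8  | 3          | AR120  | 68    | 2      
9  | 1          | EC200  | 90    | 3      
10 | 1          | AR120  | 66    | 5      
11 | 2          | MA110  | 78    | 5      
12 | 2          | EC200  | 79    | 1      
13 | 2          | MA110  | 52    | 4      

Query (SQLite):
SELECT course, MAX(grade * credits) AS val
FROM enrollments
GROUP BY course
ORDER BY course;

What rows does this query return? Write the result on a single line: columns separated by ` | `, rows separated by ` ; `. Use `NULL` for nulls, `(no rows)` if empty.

AR120 | 330 ; CS101 | 400 ; EC200 | 270 ; MA110 | 390

For each row compute grade * credits.
Group by course; take MAX of the expression per group.
  AR120: ids {4, 8, 10} → MAX(grade * credits)=330
  CS101: ids {1, 7} → MAX(grade * credits)=400
  EC200: ids {3, 9, 12} → MAX(grade * credits)=270
  MA110: ids {2, 5, 6, 11, 13} → MAX(grade * credits)=390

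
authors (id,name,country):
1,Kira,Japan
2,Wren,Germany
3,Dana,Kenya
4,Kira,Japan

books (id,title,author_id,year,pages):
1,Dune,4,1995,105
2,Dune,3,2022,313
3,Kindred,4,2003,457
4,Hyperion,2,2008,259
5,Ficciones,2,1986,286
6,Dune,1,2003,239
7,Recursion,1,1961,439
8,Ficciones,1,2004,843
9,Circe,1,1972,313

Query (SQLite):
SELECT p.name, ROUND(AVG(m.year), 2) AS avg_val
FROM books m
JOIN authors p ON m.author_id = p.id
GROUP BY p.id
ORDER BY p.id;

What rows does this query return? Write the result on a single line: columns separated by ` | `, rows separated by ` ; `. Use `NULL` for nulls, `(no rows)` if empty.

Kira | 1985 ; Wren | 1997 ; Dana | 2022 ; Kira | 1999

Join each books row to its authors via author_id.
Group joined rows by authors.id; compute ROUND(AVG(m.year), 2) per group.
  1: ids {6, 7, 8, 9} → ROUND(AVG(m.year), 2)=1985
  2: ids {4, 5} → ROUND(AVG(m.year), 2)=1997
  3: ids {2} → ROUND(AVG(m.year), 2)=2022
  4: ids {1, 3} → ROUND(AVG(m.year), 2)=1999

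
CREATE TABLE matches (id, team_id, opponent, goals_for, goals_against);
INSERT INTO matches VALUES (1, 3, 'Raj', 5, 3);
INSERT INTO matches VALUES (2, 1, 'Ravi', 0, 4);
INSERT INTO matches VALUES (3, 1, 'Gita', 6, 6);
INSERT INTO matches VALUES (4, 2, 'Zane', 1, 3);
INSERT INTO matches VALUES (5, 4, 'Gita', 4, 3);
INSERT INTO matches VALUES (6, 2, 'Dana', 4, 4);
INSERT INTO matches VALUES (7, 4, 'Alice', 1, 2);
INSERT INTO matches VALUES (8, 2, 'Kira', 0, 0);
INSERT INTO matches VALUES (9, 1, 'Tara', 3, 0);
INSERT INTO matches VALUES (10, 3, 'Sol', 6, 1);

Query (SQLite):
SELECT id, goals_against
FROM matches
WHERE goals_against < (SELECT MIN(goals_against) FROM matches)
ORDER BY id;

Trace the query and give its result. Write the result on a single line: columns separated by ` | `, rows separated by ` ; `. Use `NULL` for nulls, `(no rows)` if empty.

(no rows)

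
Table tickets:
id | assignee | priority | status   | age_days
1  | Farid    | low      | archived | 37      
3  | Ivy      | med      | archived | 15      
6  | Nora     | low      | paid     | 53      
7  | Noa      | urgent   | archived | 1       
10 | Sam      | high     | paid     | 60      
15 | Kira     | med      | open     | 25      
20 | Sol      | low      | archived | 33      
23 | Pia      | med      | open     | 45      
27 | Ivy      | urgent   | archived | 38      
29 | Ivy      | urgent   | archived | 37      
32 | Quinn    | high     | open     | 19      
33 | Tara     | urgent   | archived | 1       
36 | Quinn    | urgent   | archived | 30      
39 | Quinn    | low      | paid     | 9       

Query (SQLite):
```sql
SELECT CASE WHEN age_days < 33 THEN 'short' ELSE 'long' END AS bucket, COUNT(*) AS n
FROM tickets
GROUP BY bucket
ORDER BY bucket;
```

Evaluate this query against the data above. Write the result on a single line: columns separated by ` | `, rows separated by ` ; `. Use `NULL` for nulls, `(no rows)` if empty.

Bucket rows by age_days < 33 → 'short' else 'long'; count each bucket.

long | 7 ; short | 7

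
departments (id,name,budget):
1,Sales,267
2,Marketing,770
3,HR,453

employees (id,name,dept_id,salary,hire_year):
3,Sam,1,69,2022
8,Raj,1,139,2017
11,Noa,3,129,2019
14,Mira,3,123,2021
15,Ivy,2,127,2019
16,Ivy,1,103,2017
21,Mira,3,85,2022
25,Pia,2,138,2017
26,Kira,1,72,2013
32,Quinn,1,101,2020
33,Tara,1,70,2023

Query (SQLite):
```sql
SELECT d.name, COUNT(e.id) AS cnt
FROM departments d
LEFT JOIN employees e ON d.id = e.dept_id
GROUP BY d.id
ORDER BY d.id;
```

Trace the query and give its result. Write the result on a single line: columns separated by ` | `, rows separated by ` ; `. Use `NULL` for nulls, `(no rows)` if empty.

LEFT JOIN keeps every departments row; unmatched ones get NULL for employees columns.
Group by departments.id and compute COUNT(e.id). COUNT(col) of an all-NULL group is 0.
  1: ids {3, 8, 16, 26, 32, 33} → COUNT(e.id)=6
  2: ids {15, 25} → COUNT(e.id)=2
  3: ids {11, 14, 21} → COUNT(e.id)=3

Sales | 6 ; Marketing | 2 ; HR | 3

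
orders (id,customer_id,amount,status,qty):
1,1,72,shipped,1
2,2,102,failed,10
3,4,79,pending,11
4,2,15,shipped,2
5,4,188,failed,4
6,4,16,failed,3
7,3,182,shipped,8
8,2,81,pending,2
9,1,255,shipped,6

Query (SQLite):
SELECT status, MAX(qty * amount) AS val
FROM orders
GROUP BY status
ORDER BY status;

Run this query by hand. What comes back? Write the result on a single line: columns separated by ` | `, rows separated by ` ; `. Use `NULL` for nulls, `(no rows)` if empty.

failed | 1020 ; pending | 869 ; shipped | 1530

For each row compute qty * amount.
Group by status; take MAX of the expression per group.
  failed: ids {2, 5, 6} → MAX(qty * amount)=1020
  pending: ids {3, 8} → MAX(qty * amount)=869
  shipped: ids {1, 4, 7, 9} → MAX(qty * amount)=1530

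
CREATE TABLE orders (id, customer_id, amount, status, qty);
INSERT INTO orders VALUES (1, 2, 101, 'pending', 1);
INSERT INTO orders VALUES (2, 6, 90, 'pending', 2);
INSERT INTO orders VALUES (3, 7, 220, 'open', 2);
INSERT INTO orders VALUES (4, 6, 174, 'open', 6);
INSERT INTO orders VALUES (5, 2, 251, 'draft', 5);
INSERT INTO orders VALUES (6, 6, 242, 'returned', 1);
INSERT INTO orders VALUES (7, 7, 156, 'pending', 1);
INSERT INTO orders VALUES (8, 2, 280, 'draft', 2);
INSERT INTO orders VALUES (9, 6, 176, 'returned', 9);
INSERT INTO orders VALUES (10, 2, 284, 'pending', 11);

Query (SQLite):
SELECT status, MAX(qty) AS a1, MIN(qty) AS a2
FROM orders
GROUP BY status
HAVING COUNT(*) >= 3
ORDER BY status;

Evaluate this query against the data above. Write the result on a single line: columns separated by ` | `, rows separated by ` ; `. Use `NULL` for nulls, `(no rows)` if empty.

Group orders by status.
Per group compute: MAX(qty), MIN(qty).
HAVING: drop groups with fewer than 3 rows.
  draft: ids {5, 8} → MAX(qty)=5, MIN(qty)=2
  open: ids {3, 4} → MAX(qty)=6, MIN(qty)=2
  pending: ids {1, 2, 7, 10} → MAX(qty)=11, MIN(qty)=1
  returned: ids {6, 9} → MAX(qty)=9, MIN(qty)=1

pending | 11 | 1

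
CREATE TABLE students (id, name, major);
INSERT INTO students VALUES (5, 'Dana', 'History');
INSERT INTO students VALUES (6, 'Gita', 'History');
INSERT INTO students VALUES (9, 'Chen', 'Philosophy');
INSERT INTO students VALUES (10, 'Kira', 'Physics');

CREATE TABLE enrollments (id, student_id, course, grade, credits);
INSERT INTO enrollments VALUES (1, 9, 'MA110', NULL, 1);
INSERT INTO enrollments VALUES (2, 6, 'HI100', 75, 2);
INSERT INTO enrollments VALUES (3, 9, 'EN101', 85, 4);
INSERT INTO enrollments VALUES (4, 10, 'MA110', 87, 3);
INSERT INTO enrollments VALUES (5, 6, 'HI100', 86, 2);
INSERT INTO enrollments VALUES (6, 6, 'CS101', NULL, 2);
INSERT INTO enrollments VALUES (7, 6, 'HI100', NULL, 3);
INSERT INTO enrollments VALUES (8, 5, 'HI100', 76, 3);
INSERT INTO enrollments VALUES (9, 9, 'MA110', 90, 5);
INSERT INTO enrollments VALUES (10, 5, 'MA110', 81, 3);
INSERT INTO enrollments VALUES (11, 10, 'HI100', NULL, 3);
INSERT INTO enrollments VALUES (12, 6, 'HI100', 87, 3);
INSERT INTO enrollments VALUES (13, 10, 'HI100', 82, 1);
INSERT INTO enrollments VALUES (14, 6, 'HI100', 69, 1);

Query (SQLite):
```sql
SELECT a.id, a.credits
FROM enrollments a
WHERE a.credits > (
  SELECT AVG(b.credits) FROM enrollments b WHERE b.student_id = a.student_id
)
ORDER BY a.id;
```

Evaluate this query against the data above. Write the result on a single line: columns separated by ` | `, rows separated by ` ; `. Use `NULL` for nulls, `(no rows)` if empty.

For each enrollments row a, compute AVG(credits) over rows sharing a.student_id.
Keep row a if a.credits > that per-group AVG.
  student_id=5: AVG(credits) = 3.0
  student_id=6: AVG(credits) = 2.166667
  student_id=9: AVG(credits) = 3.333333
  student_id=10: AVG(credits) = 2.333333

3 | 4 ; 4 | 3 ; 7 | 3 ; 9 | 5 ; 11 | 3 ; 12 | 3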